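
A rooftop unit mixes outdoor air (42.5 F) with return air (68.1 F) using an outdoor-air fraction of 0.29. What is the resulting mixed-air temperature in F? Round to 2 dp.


T_mix = 0.29*42.5 + 0.71*68.1 = 60.68 F

60.68 F


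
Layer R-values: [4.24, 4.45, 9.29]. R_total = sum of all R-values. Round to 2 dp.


R_total = 4.24 + 4.45 + 9.29 = 17.98

17.98


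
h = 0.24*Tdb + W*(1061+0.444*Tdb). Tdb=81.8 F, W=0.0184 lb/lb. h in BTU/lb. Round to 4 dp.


h = 0.24*81.8 + 0.0184*(1061+0.444*81.8) = 39.8227 BTU/lb

39.8227 BTU/lb


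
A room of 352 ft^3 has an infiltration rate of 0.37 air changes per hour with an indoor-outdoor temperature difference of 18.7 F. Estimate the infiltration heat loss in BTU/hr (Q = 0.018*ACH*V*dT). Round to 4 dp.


Q = 0.018 * 0.37 * 352 * 18.7 = 43.8388 BTU/hr

43.8388 BTU/hr


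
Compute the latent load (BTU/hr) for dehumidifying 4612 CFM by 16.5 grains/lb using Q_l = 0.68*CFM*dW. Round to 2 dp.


Q = 0.68 * 4612 * 16.5 = 51746.64 BTU/hr

51746.64 BTU/hr


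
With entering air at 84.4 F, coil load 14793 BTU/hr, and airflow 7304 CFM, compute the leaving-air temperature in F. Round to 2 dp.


dT = 14793/(1.08*7304) = 1.8753
T_leave = 84.4 - 1.8753 = 82.52 F

82.52 F


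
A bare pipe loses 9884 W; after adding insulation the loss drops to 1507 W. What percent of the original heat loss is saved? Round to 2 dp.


Savings = ((9884-1507)/9884)*100 = 84.75 %

84.75 %


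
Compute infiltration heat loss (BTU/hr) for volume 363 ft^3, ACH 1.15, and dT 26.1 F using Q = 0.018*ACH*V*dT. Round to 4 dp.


Q = 0.018 * 1.15 * 363 * 26.1 = 196.1180 BTU/hr

196.1180 BTU/hr


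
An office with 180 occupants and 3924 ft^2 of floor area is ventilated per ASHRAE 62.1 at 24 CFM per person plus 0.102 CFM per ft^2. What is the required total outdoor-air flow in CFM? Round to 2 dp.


Total = 180*24 + 3924*0.102 = 4720.25 CFM

4720.25 CFM


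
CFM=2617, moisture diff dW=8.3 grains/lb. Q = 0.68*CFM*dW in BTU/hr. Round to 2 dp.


Q = 0.68 * 2617 * 8.3 = 14770.35 BTU/hr

14770.35 BTU/hr


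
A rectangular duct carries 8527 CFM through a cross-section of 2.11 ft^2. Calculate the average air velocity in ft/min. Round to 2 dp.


V = 8527 / 2.11 = 4041.23 ft/min

4041.23 ft/min


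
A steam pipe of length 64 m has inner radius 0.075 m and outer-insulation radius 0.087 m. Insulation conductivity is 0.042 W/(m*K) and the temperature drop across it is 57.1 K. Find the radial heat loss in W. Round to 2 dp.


Q = 2*pi*0.042*64*57.1/ln(0.087/0.075) = 6497.60 W

6497.60 W


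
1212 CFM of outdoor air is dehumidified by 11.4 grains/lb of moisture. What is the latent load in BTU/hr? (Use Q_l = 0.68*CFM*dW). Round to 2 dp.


Q = 0.68 * 1212 * 11.4 = 9395.42 BTU/hr

9395.42 BTU/hr


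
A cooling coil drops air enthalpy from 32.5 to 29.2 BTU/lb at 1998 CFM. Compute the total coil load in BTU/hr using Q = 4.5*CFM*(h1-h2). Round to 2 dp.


Q = 4.5 * 1998 * (32.5 - 29.2) = 29670.30 BTU/hr

29670.30 BTU/hr


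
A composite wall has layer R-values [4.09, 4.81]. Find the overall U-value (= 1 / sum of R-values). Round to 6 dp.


R_total = 4.09 + 4.81 = 8.90
U = 1/8.90 = 0.112360

0.112360


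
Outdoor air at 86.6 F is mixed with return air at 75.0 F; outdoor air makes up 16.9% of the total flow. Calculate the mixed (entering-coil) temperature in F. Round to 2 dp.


T_mix = 75.0 + (16.9/100)*(86.6-75.0) = 76.96 F

76.96 F


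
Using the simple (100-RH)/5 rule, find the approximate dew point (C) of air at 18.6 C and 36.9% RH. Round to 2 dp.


Td = 18.6 - (100-36.9)/5 = 5.98 C

5.98 C


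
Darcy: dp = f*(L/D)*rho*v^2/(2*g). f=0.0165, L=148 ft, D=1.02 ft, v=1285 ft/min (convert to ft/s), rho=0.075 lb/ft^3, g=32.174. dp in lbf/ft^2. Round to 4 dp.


v_fps = 1285/60 = 21.4167 ft/s
dp = 0.0165*(148/1.02)*0.075*21.4167^2/(2*32.174) = 1.2799 lbf/ft^2

1.2799 lbf/ft^2


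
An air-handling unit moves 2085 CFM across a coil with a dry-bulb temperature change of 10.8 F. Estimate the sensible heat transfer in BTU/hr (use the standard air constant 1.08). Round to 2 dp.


Q = 1.08 * 2085 * 10.8 = 24319.44 BTU/hr

24319.44 BTU/hr


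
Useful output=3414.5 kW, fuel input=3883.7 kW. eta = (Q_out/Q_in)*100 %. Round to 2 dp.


eta = (3414.5/3883.7)*100 = 87.92 %

87.92 %


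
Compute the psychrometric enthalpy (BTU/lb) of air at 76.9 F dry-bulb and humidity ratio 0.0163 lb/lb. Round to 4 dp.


h = 0.24*76.9 + 0.0163*(1061+0.444*76.9) = 36.3068 BTU/lb

36.3068 BTU/lb


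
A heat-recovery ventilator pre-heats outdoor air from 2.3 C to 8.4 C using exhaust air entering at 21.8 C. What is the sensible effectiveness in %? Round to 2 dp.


eff = (8.4-2.3)/(21.8-2.3)*100 = 31.28 %

31.28 %


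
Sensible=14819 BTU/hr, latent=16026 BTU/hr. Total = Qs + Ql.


Qt = 14819 + 16026 = 30845 BTU/hr

30845 BTU/hr


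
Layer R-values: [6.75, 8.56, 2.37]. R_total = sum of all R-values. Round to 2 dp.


R_total = 6.75 + 8.56 + 2.37 = 17.68

17.68


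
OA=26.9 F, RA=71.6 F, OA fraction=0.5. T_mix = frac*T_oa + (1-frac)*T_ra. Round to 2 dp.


T_mix = 0.5*26.9 + 0.5*71.6 = 49.25 F

49.25 F


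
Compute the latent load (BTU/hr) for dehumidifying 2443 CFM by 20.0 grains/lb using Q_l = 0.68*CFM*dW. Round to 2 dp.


Q = 0.68 * 2443 * 20.0 = 33224.80 BTU/hr

33224.80 BTU/hr


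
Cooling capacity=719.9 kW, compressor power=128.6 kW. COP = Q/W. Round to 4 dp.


COP = 719.9 / 128.6 = 5.5980

5.5980


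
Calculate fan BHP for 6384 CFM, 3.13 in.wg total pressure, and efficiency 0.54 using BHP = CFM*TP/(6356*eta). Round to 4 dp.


BHP = 6384 * 3.13 / (6356 * 0.54) = 5.8218 hp

5.8218 hp


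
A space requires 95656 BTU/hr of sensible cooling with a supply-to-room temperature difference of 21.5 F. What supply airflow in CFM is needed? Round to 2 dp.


CFM = 95656 / (1.08 * 21.5) = 4119.55

4119.55 CFM


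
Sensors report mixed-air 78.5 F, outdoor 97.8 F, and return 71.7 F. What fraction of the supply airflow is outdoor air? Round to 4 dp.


frac = (78.5 - 71.7) / (97.8 - 71.7) = 0.2605

0.2605


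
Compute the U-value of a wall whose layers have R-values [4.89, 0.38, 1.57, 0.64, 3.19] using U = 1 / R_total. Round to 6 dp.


R_total = 4.89 + 0.38 + 1.57 + 0.64 + 3.19 = 10.67
U = 1/10.67 = 0.093721

0.093721


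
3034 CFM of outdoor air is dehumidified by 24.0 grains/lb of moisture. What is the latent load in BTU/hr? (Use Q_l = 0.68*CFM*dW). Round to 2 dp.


Q = 0.68 * 3034 * 24.0 = 49514.88 BTU/hr

49514.88 BTU/hr


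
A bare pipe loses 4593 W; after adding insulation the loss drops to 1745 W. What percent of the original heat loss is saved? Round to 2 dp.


Savings = ((4593-1745)/4593)*100 = 62.01 %

62.01 %


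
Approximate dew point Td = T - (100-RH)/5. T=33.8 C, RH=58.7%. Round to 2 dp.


Td = 33.8 - (100-58.7)/5 = 25.54 C

25.54 C


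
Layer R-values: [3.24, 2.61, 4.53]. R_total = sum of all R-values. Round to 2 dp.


R_total = 3.24 + 2.61 + 4.53 = 10.38

10.38


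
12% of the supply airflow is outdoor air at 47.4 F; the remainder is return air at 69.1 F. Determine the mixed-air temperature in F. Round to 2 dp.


T_mix = 0.12*47.4 + 0.88*69.1 = 66.50 F

66.50 F


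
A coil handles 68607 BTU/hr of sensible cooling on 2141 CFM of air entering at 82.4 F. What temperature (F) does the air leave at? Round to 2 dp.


dT = 68607/(1.08*2141) = 29.6707
T_leave = 82.4 - 29.6707 = 52.73 F

52.73 F


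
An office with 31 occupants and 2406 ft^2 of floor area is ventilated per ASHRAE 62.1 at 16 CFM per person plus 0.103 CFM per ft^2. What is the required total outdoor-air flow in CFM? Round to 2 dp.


Total = 31*16 + 2406*0.103 = 743.82 CFM

743.82 CFM


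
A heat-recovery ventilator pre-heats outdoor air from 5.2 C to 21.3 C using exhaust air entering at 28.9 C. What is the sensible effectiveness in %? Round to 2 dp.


eff = (21.3-5.2)/(28.9-5.2)*100 = 67.93 %

67.93 %


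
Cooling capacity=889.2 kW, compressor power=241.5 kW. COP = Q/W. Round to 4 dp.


COP = 889.2 / 241.5 = 3.6820

3.6820


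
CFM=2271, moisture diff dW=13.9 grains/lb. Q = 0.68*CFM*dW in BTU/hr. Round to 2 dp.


Q = 0.68 * 2271 * 13.9 = 21465.49 BTU/hr

21465.49 BTU/hr


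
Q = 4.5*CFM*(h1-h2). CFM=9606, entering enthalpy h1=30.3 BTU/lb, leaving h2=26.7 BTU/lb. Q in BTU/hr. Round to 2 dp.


Q = 4.5 * 9606 * (30.3 - 26.7) = 155617.20 BTU/hr

155617.20 BTU/hr


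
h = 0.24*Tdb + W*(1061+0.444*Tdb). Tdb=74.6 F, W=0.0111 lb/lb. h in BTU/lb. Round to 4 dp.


h = 0.24*74.6 + 0.0111*(1061+0.444*74.6) = 30.0488 BTU/lb

30.0488 BTU/lb


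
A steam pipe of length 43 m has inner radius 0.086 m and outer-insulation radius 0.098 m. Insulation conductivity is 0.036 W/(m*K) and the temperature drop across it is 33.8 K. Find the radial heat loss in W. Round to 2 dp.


Q = 2*pi*0.036*43*33.8/ln(0.098/0.086) = 2516.85 W

2516.85 W


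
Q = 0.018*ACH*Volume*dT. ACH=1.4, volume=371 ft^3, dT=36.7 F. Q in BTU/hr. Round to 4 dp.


Q = 0.018 * 1.4 * 371 * 36.7 = 343.1156 BTU/hr

343.1156 BTU/hr


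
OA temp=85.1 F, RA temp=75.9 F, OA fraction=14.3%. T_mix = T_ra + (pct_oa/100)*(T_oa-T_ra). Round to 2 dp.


T_mix = 75.9 + (14.3/100)*(85.1-75.9) = 77.22 F

77.22 F


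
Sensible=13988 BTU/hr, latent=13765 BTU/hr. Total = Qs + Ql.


Qt = 13988 + 13765 = 27753 BTU/hr

27753 BTU/hr


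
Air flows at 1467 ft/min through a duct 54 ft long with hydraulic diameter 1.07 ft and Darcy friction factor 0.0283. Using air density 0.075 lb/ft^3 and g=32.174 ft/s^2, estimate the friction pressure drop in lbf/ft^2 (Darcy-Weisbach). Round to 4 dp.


v_fps = 1467/60 = 24.45 ft/s
dp = 0.0283*(54/1.07)*0.075*24.45^2/(2*32.174) = 0.9951 lbf/ft^2

0.9951 lbf/ft^2


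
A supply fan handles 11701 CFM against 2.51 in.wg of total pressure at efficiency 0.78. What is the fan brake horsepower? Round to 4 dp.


BHP = 11701 * 2.51 / (6356 * 0.78) = 5.9240 hp

5.9240 hp


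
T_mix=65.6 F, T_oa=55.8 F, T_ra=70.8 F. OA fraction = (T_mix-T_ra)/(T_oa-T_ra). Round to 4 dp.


frac = (65.6 - 70.8) / (55.8 - 70.8) = 0.3467

0.3467


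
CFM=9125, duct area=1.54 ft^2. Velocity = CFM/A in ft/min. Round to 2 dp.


V = 9125 / 1.54 = 5925.32 ft/min

5925.32 ft/min


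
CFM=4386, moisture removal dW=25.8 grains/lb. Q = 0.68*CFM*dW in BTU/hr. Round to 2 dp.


Q = 0.68 * 4386 * 25.8 = 76947.98 BTU/hr

76947.98 BTU/hr


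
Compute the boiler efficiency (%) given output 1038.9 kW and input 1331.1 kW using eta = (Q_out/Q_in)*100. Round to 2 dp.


eta = (1038.9/1331.1)*100 = 78.05 %

78.05 %


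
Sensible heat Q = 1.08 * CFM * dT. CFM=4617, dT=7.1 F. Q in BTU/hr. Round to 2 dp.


Q = 1.08 * 4617 * 7.1 = 35403.16 BTU/hr

35403.16 BTU/hr


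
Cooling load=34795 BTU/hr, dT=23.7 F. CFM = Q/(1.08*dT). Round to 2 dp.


CFM = 34795 / (1.08 * 23.7) = 1359.39

1359.39 CFM


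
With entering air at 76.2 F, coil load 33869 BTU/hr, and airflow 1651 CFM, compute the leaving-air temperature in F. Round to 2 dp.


dT = 33869/(1.08*1651) = 18.9947
T_leave = 76.2 - 18.9947 = 57.21 F

57.21 F


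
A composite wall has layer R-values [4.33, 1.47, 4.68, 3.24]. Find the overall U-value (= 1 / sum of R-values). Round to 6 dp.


R_total = 4.33 + 1.47 + 4.68 + 3.24 = 13.72
U = 1/13.72 = 0.072886

0.072886


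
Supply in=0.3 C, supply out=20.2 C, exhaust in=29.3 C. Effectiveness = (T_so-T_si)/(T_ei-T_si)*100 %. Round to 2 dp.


eff = (20.2-0.3)/(29.3-0.3)*100 = 68.62 %

68.62 %


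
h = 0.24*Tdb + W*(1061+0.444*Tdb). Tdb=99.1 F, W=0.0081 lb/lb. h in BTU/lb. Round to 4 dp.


h = 0.24*99.1 + 0.0081*(1061+0.444*99.1) = 32.7345 BTU/lb

32.7345 BTU/lb


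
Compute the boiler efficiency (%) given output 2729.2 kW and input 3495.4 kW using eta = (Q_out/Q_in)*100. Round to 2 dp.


eta = (2729.2/3495.4)*100 = 78.08 %

78.08 %


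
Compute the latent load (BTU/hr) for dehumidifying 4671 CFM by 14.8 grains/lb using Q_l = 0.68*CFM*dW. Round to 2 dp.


Q = 0.68 * 4671 * 14.8 = 47008.94 BTU/hr

47008.94 BTU/hr


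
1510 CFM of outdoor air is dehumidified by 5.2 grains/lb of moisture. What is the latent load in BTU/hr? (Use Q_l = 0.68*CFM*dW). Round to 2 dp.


Q = 0.68 * 1510 * 5.2 = 5339.36 BTU/hr

5339.36 BTU/hr


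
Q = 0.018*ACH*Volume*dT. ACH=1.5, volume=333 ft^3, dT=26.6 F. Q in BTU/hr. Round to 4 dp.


Q = 0.018 * 1.5 * 333 * 26.6 = 239.1606 BTU/hr

239.1606 BTU/hr


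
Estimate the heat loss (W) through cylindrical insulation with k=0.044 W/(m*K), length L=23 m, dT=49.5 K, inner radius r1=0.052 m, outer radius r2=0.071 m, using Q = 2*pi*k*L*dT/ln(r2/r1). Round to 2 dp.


Q = 2*pi*0.044*23*49.5/ln(0.071/0.052) = 1010.64 W

1010.64 W


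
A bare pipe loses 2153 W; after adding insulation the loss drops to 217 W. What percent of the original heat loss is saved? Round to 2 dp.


Savings = ((2153-217)/2153)*100 = 89.92 %

89.92 %


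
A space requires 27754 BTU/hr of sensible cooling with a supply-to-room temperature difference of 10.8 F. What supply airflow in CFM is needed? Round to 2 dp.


CFM = 27754 / (1.08 * 10.8) = 2379.46

2379.46 CFM


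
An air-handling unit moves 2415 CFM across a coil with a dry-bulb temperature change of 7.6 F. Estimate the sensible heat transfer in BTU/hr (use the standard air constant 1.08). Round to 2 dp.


Q = 1.08 * 2415 * 7.6 = 19822.32 BTU/hr

19822.32 BTU/hr


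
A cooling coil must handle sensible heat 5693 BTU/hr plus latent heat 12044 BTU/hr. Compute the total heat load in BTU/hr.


Qt = 5693 + 12044 = 17737 BTU/hr

17737 BTU/hr


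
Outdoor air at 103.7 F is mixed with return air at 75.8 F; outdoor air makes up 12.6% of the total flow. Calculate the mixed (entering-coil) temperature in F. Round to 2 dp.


T_mix = 75.8 + (12.6/100)*(103.7-75.8) = 79.32 F

79.32 F


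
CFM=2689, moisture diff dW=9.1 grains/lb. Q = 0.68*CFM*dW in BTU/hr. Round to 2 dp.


Q = 0.68 * 2689 * 9.1 = 16639.53 BTU/hr

16639.53 BTU/hr


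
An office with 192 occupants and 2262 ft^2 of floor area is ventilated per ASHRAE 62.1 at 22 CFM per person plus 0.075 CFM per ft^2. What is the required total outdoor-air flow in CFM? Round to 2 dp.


Total = 192*22 + 2262*0.075 = 4393.65 CFM

4393.65 CFM


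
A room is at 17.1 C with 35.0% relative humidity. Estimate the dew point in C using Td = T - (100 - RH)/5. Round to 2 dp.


Td = 17.1 - (100-35.0)/5 = 4.10 C

4.10 C


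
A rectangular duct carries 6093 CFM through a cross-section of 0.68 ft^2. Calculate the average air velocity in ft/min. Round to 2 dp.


V = 6093 / 0.68 = 8960.29 ft/min

8960.29 ft/min


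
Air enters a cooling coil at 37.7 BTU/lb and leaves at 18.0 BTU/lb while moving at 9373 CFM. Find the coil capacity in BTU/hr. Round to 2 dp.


Q = 4.5 * 9373 * (37.7 - 18.0) = 830916.45 BTU/hr

830916.45 BTU/hr


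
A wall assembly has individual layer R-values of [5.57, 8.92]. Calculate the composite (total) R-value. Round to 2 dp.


R_total = 5.57 + 8.92 = 14.49

14.49


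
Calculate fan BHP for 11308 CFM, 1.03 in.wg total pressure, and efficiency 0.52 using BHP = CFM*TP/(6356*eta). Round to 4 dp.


BHP = 11308 * 1.03 / (6356 * 0.52) = 3.5240 hp

3.5240 hp


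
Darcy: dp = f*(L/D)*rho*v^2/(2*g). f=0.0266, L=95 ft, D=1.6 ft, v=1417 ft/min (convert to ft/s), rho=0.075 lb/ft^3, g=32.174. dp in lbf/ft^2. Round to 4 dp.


v_fps = 1417/60 = 23.6167 ft/s
dp = 0.0266*(95/1.6)*0.075*23.6167^2/(2*32.174) = 1.0267 lbf/ft^2

1.0267 lbf/ft^2


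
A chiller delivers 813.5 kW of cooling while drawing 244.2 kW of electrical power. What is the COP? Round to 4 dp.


COP = 813.5 / 244.2 = 3.3313

3.3313


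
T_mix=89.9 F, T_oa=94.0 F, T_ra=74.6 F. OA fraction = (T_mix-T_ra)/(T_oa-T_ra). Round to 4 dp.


frac = (89.9 - 74.6) / (94.0 - 74.6) = 0.7887

0.7887


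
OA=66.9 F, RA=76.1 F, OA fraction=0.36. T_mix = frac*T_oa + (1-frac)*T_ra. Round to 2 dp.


T_mix = 0.36*66.9 + 0.64*76.1 = 72.79 F

72.79 F


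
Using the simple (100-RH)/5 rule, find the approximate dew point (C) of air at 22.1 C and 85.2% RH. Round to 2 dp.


Td = 22.1 - (100-85.2)/5 = 19.14 C

19.14 C


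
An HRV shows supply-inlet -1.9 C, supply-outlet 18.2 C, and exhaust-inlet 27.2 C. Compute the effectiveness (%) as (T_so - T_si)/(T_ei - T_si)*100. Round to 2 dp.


eff = (18.2-(-1.9))/(27.2-(-1.9))*100 = 69.07 %

69.07 %


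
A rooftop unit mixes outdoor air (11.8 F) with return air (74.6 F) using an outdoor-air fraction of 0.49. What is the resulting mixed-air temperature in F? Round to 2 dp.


T_mix = 0.49*11.8 + 0.51*74.6 = 43.83 F

43.83 F


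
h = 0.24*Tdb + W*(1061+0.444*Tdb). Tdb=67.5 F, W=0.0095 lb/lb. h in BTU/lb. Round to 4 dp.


h = 0.24*67.5 + 0.0095*(1061+0.444*67.5) = 26.5642 BTU/lb

26.5642 BTU/lb


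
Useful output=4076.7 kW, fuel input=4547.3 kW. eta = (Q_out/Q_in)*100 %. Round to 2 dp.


eta = (4076.7/4547.3)*100 = 89.65 %

89.65 %


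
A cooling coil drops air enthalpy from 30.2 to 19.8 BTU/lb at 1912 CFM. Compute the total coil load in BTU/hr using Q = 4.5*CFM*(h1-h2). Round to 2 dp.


Q = 4.5 * 1912 * (30.2 - 19.8) = 89481.60 BTU/hr

89481.60 BTU/hr


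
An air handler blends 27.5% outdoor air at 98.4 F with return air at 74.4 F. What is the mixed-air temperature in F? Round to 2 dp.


T_mix = 74.4 + (27.5/100)*(98.4-74.4) = 81.00 F

81.00 F


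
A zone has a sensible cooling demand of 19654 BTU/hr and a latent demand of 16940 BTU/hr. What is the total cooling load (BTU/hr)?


Qt = 19654 + 16940 = 36594 BTU/hr

36594 BTU/hr


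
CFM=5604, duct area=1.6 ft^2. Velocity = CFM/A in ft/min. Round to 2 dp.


V = 5604 / 1.6 = 3502.50 ft/min

3502.50 ft/min


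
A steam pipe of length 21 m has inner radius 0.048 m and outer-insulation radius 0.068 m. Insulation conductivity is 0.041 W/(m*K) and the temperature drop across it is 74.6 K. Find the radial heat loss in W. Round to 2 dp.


Q = 2*pi*0.041*21*74.6/ln(0.068/0.048) = 1158.67 W

1158.67 W


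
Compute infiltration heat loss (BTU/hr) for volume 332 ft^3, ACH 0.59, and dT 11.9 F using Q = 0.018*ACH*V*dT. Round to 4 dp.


Q = 0.018 * 0.59 * 332 * 11.9 = 41.9575 BTU/hr

41.9575 BTU/hr


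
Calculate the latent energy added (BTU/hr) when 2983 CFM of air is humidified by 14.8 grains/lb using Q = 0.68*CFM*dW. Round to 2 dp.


Q = 0.68 * 2983 * 14.8 = 30020.91 BTU/hr

30020.91 BTU/hr


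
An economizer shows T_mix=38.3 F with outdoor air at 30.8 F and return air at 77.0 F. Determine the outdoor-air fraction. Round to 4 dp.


frac = (38.3 - 77.0) / (30.8 - 77.0) = 0.8377

0.8377


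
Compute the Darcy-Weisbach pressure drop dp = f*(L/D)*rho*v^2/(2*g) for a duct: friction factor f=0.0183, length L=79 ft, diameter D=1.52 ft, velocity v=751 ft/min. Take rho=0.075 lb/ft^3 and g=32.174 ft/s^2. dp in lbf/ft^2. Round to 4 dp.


v_fps = 751/60 = 12.5167 ft/s
dp = 0.0183*(79/1.52)*0.075*12.5167^2/(2*32.174) = 0.1737 lbf/ft^2

0.1737 lbf/ft^2


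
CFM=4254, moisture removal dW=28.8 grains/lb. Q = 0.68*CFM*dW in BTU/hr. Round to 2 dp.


Q = 0.68 * 4254 * 28.8 = 83310.34 BTU/hr

83310.34 BTU/hr


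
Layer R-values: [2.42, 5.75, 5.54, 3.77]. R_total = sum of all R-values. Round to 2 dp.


R_total = 2.42 + 5.75 + 5.54 + 3.77 = 17.48

17.48


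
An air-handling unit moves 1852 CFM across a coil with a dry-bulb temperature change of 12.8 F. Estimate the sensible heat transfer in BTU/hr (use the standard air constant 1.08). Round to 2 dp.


Q = 1.08 * 1852 * 12.8 = 25602.05 BTU/hr

25602.05 BTU/hr


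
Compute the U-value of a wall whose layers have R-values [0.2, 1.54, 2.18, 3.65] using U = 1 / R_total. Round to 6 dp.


R_total = 0.2 + 1.54 + 2.18 + 3.65 = 7.57
U = 1/7.57 = 0.132100

0.132100


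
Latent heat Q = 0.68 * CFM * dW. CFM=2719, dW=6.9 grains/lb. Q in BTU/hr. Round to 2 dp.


Q = 0.68 * 2719 * 6.9 = 12757.55 BTU/hr

12757.55 BTU/hr


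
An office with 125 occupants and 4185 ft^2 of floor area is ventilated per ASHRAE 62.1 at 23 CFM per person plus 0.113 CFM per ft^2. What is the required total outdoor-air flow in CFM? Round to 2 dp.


Total = 125*23 + 4185*0.113 = 3347.91 CFM

3347.91 CFM


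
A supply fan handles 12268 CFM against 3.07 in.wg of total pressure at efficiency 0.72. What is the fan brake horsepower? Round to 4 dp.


BHP = 12268 * 3.07 / (6356 * 0.72) = 8.2299 hp

8.2299 hp


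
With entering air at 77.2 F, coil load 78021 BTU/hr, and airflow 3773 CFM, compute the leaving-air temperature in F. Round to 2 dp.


dT = 78021/(1.08*3773) = 19.1470
T_leave = 77.2 - 19.1470 = 58.05 F

58.05 F


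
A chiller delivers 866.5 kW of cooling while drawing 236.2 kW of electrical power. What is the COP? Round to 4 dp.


COP = 866.5 / 236.2 = 3.6685

3.6685


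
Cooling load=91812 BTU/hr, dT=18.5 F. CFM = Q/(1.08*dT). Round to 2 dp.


CFM = 91812 / (1.08 * 18.5) = 4595.20

4595.20 CFM


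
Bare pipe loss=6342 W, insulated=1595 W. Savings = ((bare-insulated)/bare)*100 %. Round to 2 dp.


Savings = ((6342-1595)/6342)*100 = 74.85 %

74.85 %


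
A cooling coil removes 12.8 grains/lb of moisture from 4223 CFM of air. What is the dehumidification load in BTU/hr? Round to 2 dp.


Q = 0.68 * 4223 * 12.8 = 36756.99 BTU/hr

36756.99 BTU/hr


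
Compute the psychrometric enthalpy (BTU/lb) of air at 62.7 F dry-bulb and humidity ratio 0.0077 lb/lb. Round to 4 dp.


h = 0.24*62.7 + 0.0077*(1061+0.444*62.7) = 23.4321 BTU/lb

23.4321 BTU/lb


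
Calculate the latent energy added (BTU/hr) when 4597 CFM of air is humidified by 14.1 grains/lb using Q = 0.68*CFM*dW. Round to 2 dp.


Q = 0.68 * 4597 * 14.1 = 44076.04 BTU/hr

44076.04 BTU/hr


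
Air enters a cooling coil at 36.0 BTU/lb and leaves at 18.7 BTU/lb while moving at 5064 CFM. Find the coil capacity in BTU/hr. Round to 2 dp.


Q = 4.5 * 5064 * (36.0 - 18.7) = 394232.40 BTU/hr

394232.40 BTU/hr


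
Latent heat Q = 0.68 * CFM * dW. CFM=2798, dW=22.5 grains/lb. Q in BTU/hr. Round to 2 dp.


Q = 0.68 * 2798 * 22.5 = 42809.40 BTU/hr

42809.40 BTU/hr


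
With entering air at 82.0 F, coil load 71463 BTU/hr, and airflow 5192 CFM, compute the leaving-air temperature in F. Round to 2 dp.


dT = 71463/(1.08*5192) = 12.7445
T_leave = 82.0 - 12.7445 = 69.26 F

69.26 F


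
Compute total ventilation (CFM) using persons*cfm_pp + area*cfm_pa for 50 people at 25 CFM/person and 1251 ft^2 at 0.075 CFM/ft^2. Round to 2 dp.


Total = 50*25 + 1251*0.075 = 1343.83 CFM

1343.83 CFM


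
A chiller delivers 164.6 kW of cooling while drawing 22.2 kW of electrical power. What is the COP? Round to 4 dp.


COP = 164.6 / 22.2 = 7.4144

7.4144


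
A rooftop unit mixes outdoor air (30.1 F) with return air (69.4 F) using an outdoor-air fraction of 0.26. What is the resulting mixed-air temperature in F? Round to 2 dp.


T_mix = 0.26*30.1 + 0.74*69.4 = 59.18 F

59.18 F


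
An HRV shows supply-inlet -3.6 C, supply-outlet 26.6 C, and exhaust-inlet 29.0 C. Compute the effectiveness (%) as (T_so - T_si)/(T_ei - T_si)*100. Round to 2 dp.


eff = (26.6-(-3.6))/(29.0-(-3.6))*100 = 92.64 %

92.64 %


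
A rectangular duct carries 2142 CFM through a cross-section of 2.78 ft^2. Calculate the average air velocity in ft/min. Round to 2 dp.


V = 2142 / 2.78 = 770.50 ft/min

770.50 ft/min


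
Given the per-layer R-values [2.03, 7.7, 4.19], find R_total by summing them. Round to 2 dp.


R_total = 2.03 + 7.7 + 4.19 = 13.92

13.92


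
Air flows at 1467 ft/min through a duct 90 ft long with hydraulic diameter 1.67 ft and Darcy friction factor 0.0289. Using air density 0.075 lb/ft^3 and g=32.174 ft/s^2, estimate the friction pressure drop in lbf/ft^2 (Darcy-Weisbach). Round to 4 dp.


v_fps = 1467/60 = 24.45 ft/s
dp = 0.0289*(90/1.67)*0.075*24.45^2/(2*32.174) = 1.0852 lbf/ft^2

1.0852 lbf/ft^2


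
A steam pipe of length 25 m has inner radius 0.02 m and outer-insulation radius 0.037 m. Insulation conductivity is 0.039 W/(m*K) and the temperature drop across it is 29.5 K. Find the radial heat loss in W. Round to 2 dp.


Q = 2*pi*0.039*25*29.5/ln(0.037/0.02) = 293.77 W

293.77 W


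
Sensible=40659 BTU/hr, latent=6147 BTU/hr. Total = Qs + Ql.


Qt = 40659 + 6147 = 46806 BTU/hr

46806 BTU/hr


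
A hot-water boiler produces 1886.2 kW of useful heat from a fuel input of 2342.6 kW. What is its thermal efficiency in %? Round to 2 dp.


eta = (1886.2/2342.6)*100 = 80.52 %

80.52 %


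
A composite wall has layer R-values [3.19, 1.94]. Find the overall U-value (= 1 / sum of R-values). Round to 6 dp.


R_total = 3.19 + 1.94 = 5.13
U = 1/5.13 = 0.194932

0.194932


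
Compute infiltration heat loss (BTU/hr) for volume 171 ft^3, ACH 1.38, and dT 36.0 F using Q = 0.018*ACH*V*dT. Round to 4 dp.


Q = 0.018 * 1.38 * 171 * 36.0 = 152.9150 BTU/hr

152.9150 BTU/hr


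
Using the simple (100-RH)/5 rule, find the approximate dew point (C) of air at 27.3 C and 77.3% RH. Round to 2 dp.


Td = 27.3 - (100-77.3)/5 = 22.76 C

22.76 C


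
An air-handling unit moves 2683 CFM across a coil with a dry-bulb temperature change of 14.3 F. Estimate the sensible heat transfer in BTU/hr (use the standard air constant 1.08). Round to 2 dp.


Q = 1.08 * 2683 * 14.3 = 41436.25 BTU/hr

41436.25 BTU/hr


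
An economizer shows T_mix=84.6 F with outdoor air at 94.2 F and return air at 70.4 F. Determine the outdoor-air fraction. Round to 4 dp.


frac = (84.6 - 70.4) / (94.2 - 70.4) = 0.5966

0.5966


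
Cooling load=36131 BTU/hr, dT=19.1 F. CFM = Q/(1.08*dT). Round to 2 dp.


CFM = 36131 / (1.08 * 19.1) = 1751.55

1751.55 CFM


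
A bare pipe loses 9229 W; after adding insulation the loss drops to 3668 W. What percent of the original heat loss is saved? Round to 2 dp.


Savings = ((9229-3668)/9229)*100 = 60.26 %

60.26 %


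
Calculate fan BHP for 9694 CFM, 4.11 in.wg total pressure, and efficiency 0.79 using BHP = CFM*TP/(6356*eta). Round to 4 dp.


BHP = 9694 * 4.11 / (6356 * 0.79) = 7.9348 hp

7.9348 hp


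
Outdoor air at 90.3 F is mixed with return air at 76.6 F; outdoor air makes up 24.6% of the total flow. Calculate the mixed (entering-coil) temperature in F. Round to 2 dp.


T_mix = 76.6 + (24.6/100)*(90.3-76.6) = 79.97 F

79.97 F


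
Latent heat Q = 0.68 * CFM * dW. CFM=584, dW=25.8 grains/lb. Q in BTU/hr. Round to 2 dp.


Q = 0.68 * 584 * 25.8 = 10245.70 BTU/hr

10245.70 BTU/hr


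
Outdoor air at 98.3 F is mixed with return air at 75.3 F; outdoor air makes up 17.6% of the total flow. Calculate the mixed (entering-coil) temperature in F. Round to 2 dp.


T_mix = 75.3 + (17.6/100)*(98.3-75.3) = 79.35 F

79.35 F


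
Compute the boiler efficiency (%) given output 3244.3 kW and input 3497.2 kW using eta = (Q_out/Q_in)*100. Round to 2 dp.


eta = (3244.3/3497.2)*100 = 92.77 %

92.77 %


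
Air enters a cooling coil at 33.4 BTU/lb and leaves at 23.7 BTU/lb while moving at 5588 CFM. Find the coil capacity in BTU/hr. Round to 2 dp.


Q = 4.5 * 5588 * (33.4 - 23.7) = 243916.20 BTU/hr

243916.20 BTU/hr


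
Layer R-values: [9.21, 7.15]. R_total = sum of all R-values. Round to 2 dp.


R_total = 9.21 + 7.15 = 16.36

16.36


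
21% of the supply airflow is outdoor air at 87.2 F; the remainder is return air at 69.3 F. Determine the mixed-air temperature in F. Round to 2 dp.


T_mix = 0.21*87.2 + 0.79*69.3 = 73.06 F

73.06 F


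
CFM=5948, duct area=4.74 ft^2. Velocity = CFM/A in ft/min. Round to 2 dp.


V = 5948 / 4.74 = 1254.85 ft/min

1254.85 ft/min


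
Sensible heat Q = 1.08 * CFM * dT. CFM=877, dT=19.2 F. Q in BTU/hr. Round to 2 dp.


Q = 1.08 * 877 * 19.2 = 18185.47 BTU/hr

18185.47 BTU/hr


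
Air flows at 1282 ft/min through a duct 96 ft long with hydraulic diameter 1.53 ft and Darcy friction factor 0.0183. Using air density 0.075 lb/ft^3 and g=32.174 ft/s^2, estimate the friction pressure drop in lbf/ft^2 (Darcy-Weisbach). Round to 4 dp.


v_fps = 1282/60 = 21.3667 ft/s
dp = 0.0183*(96/1.53)*0.075*21.3667^2/(2*32.174) = 0.6110 lbf/ft^2

0.6110 lbf/ft^2


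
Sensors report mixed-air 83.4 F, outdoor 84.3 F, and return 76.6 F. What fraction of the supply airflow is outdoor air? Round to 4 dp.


frac = (83.4 - 76.6) / (84.3 - 76.6) = 0.8831

0.8831


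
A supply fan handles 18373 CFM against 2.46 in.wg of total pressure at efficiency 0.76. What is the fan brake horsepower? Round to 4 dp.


BHP = 18373 * 2.46 / (6356 * 0.76) = 9.3566 hp

9.3566 hp


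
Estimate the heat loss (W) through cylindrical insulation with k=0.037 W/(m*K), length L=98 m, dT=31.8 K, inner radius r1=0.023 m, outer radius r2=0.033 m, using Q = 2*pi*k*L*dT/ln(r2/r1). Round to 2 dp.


Q = 2*pi*0.037*98*31.8/ln(0.033/0.023) = 2006.83 W

2006.83 W


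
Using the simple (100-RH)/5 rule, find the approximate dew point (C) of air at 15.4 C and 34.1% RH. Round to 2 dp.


Td = 15.4 - (100-34.1)/5 = 2.22 C

2.22 C


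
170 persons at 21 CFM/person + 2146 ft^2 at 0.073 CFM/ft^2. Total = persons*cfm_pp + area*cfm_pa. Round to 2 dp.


Total = 170*21 + 2146*0.073 = 3726.66 CFM

3726.66 CFM


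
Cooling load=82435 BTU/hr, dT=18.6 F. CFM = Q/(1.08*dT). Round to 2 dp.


CFM = 82435 / (1.08 * 18.6) = 4103.69

4103.69 CFM


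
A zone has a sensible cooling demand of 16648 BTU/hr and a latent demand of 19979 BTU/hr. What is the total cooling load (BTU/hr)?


Qt = 16648 + 19979 = 36627 BTU/hr

36627 BTU/hr


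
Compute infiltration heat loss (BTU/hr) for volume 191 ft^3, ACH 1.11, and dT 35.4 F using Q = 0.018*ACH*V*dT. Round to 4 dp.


Q = 0.018 * 1.11 * 191 * 35.4 = 135.0928 BTU/hr

135.0928 BTU/hr


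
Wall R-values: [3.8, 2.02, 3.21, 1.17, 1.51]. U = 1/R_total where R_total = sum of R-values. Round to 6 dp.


R_total = 3.8 + 2.02 + 3.21 + 1.17 + 1.51 = 11.71
U = 1/11.71 = 0.085397

0.085397


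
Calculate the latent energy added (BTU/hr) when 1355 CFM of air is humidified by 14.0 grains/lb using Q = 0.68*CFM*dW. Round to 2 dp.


Q = 0.68 * 1355 * 14.0 = 12899.60 BTU/hr

12899.60 BTU/hr


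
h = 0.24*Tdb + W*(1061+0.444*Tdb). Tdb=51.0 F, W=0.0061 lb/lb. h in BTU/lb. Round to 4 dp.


h = 0.24*51.0 + 0.0061*(1061+0.444*51.0) = 18.8502 BTU/lb

18.8502 BTU/lb


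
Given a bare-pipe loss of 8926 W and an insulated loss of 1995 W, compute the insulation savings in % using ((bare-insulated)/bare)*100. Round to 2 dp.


Savings = ((8926-1995)/8926)*100 = 77.65 %

77.65 %


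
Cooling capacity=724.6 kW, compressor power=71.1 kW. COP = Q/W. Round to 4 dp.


COP = 724.6 / 71.1 = 10.1913

10.1913


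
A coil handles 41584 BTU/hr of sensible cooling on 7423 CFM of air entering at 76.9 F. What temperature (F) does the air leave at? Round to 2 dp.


dT = 41584/(1.08*7423) = 5.1871
T_leave = 76.9 - 5.1871 = 71.71 F

71.71 F


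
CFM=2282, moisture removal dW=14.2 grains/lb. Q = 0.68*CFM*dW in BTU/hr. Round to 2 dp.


Q = 0.68 * 2282 * 14.2 = 22034.99 BTU/hr

22034.99 BTU/hr


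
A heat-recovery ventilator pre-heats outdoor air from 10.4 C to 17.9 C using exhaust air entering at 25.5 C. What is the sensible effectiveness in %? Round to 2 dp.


eff = (17.9-10.4)/(25.5-10.4)*100 = 49.67 %

49.67 %


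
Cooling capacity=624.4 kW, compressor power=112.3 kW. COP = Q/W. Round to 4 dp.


COP = 624.4 / 112.3 = 5.5601

5.5601


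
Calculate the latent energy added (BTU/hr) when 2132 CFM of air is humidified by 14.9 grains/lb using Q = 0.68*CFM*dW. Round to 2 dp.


Q = 0.68 * 2132 * 14.9 = 21601.42 BTU/hr

21601.42 BTU/hr


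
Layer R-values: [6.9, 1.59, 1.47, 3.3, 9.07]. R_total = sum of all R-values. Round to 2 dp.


R_total = 6.9 + 1.59 + 1.47 + 3.3 + 9.07 = 22.33

22.33


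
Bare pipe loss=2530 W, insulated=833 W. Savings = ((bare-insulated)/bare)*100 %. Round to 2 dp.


Savings = ((2530-833)/2530)*100 = 67.08 %

67.08 %


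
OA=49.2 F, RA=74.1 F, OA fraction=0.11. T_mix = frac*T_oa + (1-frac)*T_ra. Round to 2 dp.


T_mix = 0.11*49.2 + 0.89*74.1 = 71.36 F

71.36 F


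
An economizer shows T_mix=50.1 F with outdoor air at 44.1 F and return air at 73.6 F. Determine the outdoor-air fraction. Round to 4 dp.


frac = (50.1 - 73.6) / (44.1 - 73.6) = 0.7966

0.7966


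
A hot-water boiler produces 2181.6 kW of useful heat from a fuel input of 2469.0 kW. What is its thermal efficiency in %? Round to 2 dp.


eta = (2181.6/2469.0)*100 = 88.36 %

88.36 %


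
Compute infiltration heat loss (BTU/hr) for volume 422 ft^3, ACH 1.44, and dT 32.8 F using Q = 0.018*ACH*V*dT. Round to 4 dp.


Q = 0.018 * 1.44 * 422 * 32.8 = 358.7743 BTU/hr

358.7743 BTU/hr


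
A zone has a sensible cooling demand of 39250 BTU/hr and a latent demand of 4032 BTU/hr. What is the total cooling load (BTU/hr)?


Qt = 39250 + 4032 = 43282 BTU/hr

43282 BTU/hr


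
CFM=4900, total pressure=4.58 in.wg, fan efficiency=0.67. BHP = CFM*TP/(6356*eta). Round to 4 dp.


BHP = 4900 * 4.58 / (6356 * 0.67) = 5.2699 hp

5.2699 hp


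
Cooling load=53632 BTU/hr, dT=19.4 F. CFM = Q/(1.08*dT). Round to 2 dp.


CFM = 53632 / (1.08 * 19.4) = 2559.76

2559.76 CFM


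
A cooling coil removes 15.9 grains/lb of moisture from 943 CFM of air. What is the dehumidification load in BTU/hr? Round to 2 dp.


Q = 0.68 * 943 * 15.9 = 10195.72 BTU/hr

10195.72 BTU/hr


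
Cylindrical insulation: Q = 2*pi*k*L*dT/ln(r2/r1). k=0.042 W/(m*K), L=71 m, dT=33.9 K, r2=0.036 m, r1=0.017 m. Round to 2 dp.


Q = 2*pi*0.042*71*33.9/ln(0.036/0.017) = 846.54 W

846.54 W


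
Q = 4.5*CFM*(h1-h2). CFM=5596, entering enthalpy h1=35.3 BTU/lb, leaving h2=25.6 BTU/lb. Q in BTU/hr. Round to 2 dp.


Q = 4.5 * 5596 * (35.3 - 25.6) = 244265.40 BTU/hr

244265.40 BTU/hr


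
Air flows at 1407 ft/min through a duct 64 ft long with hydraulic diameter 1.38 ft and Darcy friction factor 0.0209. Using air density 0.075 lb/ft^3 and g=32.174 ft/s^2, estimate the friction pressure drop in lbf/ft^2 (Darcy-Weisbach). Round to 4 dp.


v_fps = 1407/60 = 23.45 ft/s
dp = 0.0209*(64/1.38)*0.075*23.45^2/(2*32.174) = 0.6212 lbf/ft^2

0.6212 lbf/ft^2


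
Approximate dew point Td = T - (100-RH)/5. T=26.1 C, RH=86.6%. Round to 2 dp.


Td = 26.1 - (100-86.6)/5 = 23.42 C

23.42 C


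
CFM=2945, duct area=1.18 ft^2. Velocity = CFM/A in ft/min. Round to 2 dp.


V = 2945 / 1.18 = 2495.76 ft/min

2495.76 ft/min


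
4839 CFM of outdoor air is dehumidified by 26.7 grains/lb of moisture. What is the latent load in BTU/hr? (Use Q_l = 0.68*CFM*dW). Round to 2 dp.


Q = 0.68 * 4839 * 26.7 = 87856.88 BTU/hr

87856.88 BTU/hr


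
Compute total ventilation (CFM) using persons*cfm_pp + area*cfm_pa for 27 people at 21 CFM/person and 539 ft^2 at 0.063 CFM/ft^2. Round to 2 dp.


Total = 27*21 + 539*0.063 = 600.96 CFM

600.96 CFM


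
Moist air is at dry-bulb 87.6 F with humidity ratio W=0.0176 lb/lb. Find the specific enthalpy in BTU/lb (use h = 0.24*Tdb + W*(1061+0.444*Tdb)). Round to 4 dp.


h = 0.24*87.6 + 0.0176*(1061+0.444*87.6) = 40.3821 BTU/lb

40.3821 BTU/lb


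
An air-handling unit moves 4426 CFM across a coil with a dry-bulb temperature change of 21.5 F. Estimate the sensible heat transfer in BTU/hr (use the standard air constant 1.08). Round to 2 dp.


Q = 1.08 * 4426 * 21.5 = 102771.72 BTU/hr

102771.72 BTU/hr


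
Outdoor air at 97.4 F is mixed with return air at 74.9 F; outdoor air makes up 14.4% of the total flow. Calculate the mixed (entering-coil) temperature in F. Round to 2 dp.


T_mix = 74.9 + (14.4/100)*(97.4-74.9) = 78.14 F

78.14 F


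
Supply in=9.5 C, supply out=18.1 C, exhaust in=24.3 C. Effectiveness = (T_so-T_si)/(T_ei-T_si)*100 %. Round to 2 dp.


eff = (18.1-9.5)/(24.3-9.5)*100 = 58.11 %

58.11 %


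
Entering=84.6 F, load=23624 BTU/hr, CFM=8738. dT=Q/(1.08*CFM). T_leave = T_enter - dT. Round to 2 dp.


dT = 23624/(1.08*8738) = 2.5033
T_leave = 84.6 - 2.5033 = 82.10 F

82.10 F


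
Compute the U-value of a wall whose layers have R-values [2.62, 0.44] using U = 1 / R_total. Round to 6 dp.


R_total = 2.62 + 0.44 = 3.06
U = 1/3.06 = 0.326797

0.326797


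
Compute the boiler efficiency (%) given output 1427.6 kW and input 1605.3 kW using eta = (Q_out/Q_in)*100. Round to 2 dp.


eta = (1427.6/1605.3)*100 = 88.93 %

88.93 %


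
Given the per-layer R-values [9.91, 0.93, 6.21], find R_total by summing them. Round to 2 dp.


R_total = 9.91 + 0.93 + 6.21 = 17.05

17.05


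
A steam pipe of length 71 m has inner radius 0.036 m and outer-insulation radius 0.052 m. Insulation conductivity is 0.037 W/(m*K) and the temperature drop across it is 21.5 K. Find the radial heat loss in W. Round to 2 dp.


Q = 2*pi*0.037*71*21.5/ln(0.052/0.036) = 965.06 W

965.06 W


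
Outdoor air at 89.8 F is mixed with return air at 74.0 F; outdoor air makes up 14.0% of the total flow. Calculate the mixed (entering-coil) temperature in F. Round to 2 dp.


T_mix = 74.0 + (14.0/100)*(89.8-74.0) = 76.21 F

76.21 F


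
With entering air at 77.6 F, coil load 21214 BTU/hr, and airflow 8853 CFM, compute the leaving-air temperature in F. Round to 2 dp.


dT = 21214/(1.08*8853) = 2.2187
T_leave = 77.6 - 2.2187 = 75.38 F

75.38 F


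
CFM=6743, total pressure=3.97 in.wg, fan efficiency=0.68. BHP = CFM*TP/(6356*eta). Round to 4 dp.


BHP = 6743 * 3.97 / (6356 * 0.68) = 6.1937 hp

6.1937 hp


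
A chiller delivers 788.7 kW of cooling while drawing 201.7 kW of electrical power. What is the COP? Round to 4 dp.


COP = 788.7 / 201.7 = 3.9103

3.9103


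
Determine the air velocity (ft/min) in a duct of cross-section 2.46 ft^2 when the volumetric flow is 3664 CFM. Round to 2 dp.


V = 3664 / 2.46 = 1489.43 ft/min

1489.43 ft/min


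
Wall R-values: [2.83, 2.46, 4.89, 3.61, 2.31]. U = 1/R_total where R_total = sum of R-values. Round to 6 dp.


R_total = 2.83 + 2.46 + 4.89 + 3.61 + 2.31 = 16.10
U = 1/16.10 = 0.062112

0.062112


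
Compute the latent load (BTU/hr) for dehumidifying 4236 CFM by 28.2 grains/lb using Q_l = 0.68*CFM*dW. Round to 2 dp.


Q = 0.68 * 4236 * 28.2 = 81229.54 BTU/hr

81229.54 BTU/hr


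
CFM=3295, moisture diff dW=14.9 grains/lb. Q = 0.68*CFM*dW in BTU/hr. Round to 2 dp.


Q = 0.68 * 3295 * 14.9 = 33384.94 BTU/hr

33384.94 BTU/hr


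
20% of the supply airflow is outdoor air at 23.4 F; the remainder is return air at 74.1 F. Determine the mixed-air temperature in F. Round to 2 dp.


T_mix = 0.2*23.4 + 0.8*74.1 = 63.96 F

63.96 F


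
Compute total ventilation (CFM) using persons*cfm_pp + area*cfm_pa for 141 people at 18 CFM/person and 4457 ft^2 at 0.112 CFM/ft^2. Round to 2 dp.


Total = 141*18 + 4457*0.112 = 3037.18 CFM

3037.18 CFM


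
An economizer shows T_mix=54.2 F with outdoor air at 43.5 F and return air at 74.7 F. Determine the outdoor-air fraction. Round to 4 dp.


frac = (54.2 - 74.7) / (43.5 - 74.7) = 0.6571

0.6571


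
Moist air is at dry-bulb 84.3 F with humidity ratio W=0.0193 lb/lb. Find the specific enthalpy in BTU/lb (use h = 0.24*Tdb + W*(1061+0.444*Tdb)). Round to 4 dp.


h = 0.24*84.3 + 0.0193*(1061+0.444*84.3) = 41.4317 BTU/lb

41.4317 BTU/lb


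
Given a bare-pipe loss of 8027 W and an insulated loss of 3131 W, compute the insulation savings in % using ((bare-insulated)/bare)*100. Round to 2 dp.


Savings = ((8027-3131)/8027)*100 = 60.99 %

60.99 %


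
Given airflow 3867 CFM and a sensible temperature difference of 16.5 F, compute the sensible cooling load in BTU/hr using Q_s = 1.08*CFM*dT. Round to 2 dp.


Q = 1.08 * 3867 * 16.5 = 68909.94 BTU/hr

68909.94 BTU/hr
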